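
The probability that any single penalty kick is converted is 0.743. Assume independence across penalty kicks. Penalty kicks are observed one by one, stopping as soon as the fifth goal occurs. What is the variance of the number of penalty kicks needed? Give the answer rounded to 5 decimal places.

2.32769

Y = total penalty kicks until the fifth success; negative binomial with r=5, p=0.743.
Var(Y) = r(1−p)/p² = 5·0.257 / 0.743² = 2.3276919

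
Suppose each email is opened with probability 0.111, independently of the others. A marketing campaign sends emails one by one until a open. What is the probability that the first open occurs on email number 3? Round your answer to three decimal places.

Geometric (trials to first success), p = 0.111.
P(Y = 3) = (1−p)^2 · p = 0.79032 · 0.111 = 0.08773

0.088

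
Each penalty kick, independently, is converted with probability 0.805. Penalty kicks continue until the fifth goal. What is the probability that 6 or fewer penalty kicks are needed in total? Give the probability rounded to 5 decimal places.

0.66765

Finishing within 6 penalty kicks ⇔ at least 5 successes in the first 6. With X ~ Binomial(6, 0.805), P(Y ≤ 6) = 1 − P(X ≤ 4).
  k=0: C(6,0)·0.805^0·0.195^6 = 0.0000550
  k=1: C(6,1)·0.805^1·0.195^5 = 0.0013618
  k=2: C(6,2)·0.805^2·0.195^4 = 0.0140547
  k=3: C(6,3)·0.805^3·0.195^3 = 0.0773609
  k=4: C(6,4)·0.805^4·0.195^2 = 0.2395212
1 − 0.3323536 = 0.6676464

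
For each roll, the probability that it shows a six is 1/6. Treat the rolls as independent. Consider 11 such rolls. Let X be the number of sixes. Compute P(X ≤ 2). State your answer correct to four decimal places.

X ~ Binomial(11, 0.166667); P(X ≤ 2) = Σ C(11,k) p^k (1−p)^(11−k) over k:
  k=0: C(11,0)·0.166667^0·0.833333^11 = 0.134588
  k=1: C(11,1)·0.166667^1·0.833333^10 = 0.296094
  k=2: C(11,2)·0.166667^2·0.833333^9 = 0.296094
Total = 0.726775

0.7268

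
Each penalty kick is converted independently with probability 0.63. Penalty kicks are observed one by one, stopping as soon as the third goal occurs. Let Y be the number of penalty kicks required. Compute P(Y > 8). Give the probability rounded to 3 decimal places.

Needing more than 8 penalty kicks ⇔ fewer than 3 successes in the first 8. With X ~ Binomial(8, 0.63), P(Y > 8) = P(X ≤ 2).
  k=0: C(8,0)·0.63^0·0.37^8 = 0.00035
  k=1: C(8,1)·0.63^1·0.37^7 = 0.00478
  k=2: C(8,2)·0.63^2·0.37^6 = 0.02851
P(X ≤ 2) = 0.03365

0.034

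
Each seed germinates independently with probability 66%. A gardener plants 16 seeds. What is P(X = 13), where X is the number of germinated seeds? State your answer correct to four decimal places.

0.0992

X ~ Binomial(n=16, p=0.66).
P(X=13) = C(16,13) · p^13 · (1−p)^3
= 560 · 0.0045089 · 0.039304 = 0.099242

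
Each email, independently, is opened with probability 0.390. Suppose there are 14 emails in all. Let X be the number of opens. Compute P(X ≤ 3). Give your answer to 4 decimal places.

X ~ Binomial(14, 0.39); P(X ≤ 3) = Σ C(14,k) p^k (1−p)^(14−k) over k:
  k=0: C(14,0)·0.39^0·0.61^14 = 0.000988
  k=1: C(14,1)·0.39^1·0.61^13 = 0.008841
  k=2: C(14,2)·0.39^2·0.61^12 = 0.036739
  k=3: C(14,3)·0.39^3·0.61^11 = 0.093956
Total = 0.140523

0.1405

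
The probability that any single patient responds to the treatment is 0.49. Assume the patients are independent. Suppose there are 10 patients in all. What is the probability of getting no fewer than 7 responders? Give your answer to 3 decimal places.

0.156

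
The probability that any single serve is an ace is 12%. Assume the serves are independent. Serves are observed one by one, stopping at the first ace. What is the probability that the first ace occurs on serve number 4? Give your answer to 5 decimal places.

0.08178

Geometric (trials to first success), p = 0.12.
P(Y = 4) = (1−p)^3 · p = 0.68147 · 0.12 = 0.0817766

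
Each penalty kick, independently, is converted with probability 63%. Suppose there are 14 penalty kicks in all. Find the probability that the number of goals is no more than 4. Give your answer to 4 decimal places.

X ~ Binomial(14, 0.63); P(X ≤ 4) = Σ C(14,k) p^k (1−p)^(14−k) over k:
  k=0: C(14,0)·0.63^0·0.37^14 = 0.000001
  k=1: C(14,1)·0.63^1·0.37^13 = 0.000021
  k=2: C(14,2)·0.63^2·0.37^12 = 0.000238
  k=3: C(14,3)·0.63^3·0.37^11 = 0.001619
  k=4: C(14,4)·0.63^4·0.37^10 = 0.007583
Total = 0.009462

0.0095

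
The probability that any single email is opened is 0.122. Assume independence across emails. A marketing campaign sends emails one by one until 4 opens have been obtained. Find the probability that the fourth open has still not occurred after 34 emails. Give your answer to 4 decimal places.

0.3910

Needing more than 34 emails ⇔ fewer than 4 successes in the first 34. With X ~ Binomial(34, 0.122), P(Y > 34) = P(X ≤ 3).
  k=0: C(34,0)·0.122^0·0.878^34 = 0.011990
  k=1: C(34,1)·0.122^1·0.878^33 = 0.056645
  k=2: C(34,2)·0.122^2·0.878^32 = 0.129869
  k=3: C(34,3)·0.122^3·0.878^31 = 0.192487
P(X ≤ 3) = 0.390991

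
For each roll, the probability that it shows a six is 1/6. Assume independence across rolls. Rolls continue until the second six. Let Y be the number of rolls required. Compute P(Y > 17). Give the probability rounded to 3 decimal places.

Needing more than 17 rolls ⇔ fewer than 2 successes in the first 17. With X ~ Binomial(17, 0.166667), P(Y > 17) = P(X ≤ 1).
  k=0: C(17,0)·0.166667^0·0.833333^17 = 0.04507
  k=1: C(17,1)·0.166667^1·0.833333^16 = 0.15325
P(X ≤ 1) = 0.19832

0.198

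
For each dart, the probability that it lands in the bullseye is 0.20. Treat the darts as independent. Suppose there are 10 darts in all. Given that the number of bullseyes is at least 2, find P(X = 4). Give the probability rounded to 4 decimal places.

X ~ Binomial(10, 0.20). Want P(X=4 | X≥2) = P(X=4) / P(X≥2).
P(X=4) = C(10,4)·0.20^4·0.80^6 = 0.088080
P(X≥2) = 1 − 0.107374 − 0.268435 = 0.624190
Ratio = 0.088080 / 0.624190 = 0.141111

0.1411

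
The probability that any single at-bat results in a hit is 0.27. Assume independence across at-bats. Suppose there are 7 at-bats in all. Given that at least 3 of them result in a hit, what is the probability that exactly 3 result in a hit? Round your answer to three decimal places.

0.684

X ~ Binomial(7, 0.27). Want P(X=3 | X≥3) = P(X=3) / P(X≥3).
P(X=3) = C(7,3)·0.27^3·0.73^4 = 0.19564
P(X≥3) = 1 − 0.11047 − 0.28602 − 0.31737 = 0.28614
Ratio = 0.19564 / 0.28614 = 0.68372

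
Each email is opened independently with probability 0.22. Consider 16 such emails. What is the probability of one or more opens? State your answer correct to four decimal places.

0.9812

P(at least one) = 1 − P(none) = 1 − (1 − 0.22)^16
= 1 − 0.018772 = 0.981228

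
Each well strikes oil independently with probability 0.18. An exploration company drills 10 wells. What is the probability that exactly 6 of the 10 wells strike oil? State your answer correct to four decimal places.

X ~ Binomial(n=10, p=0.18).
P(X=6) = C(10,6) · p^6 · (1−p)^4
= 210 · 3.4012e-05 · 0.45212 = 0.003229

0.0032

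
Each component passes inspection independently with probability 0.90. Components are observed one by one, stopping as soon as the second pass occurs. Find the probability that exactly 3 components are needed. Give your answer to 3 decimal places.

0.162

Y = trial on which the second success occurs; negative binomial, r=2, p=0.90.
P(Y=3) = C(2,1) · p^2 · (1−p)^1
= 2 · 0.81 · 0.1 = 0.16200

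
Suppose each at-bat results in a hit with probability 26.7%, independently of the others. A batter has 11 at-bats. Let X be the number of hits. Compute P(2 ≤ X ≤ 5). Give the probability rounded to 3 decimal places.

0.789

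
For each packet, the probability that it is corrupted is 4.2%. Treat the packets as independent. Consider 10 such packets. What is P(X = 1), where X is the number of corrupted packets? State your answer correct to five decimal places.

0.28546

X ~ Binomial(n=10, p=0.042).
P(X=1) = C(10,1) · p^1 · (1−p)^9
= 10 · 0.042 · 0.67966 = 0.2854558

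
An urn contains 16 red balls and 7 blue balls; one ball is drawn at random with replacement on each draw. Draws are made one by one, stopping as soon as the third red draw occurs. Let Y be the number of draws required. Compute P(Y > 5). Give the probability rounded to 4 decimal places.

Needing more than 5 draws ⇔ fewer than 3 successes in the first 5. With X ~ Binomial(5, 0.695652), P(Y > 5) = P(X ≤ 2).
  k=0: C(5,0)·0.695652^0·0.304348^5 = 0.002611
  k=1: C(5,1)·0.695652^1·0.304348^4 = 0.029843
  k=2: C(5,2)·0.695652^2·0.304348^3 = 0.136425
P(X ≤ 2) = 0.168880

0.1689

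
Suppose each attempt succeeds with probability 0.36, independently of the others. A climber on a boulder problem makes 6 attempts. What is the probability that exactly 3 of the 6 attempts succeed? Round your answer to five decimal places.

0.24461

X ~ Binomial(n=6, p=0.36).
P(X=3) = C(6,3) · p^3 · (1−p)^3
= 20 · 0.046656 · 0.26214 = 0.2446118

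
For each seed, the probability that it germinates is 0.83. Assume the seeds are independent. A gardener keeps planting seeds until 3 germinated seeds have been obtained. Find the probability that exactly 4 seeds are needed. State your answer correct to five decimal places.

Y = trial on which the third success occurs; negative binomial, r=3, p=0.83.
P(Y=4) = C(3,2) · p^3 · (1−p)^1
= 3 · 0.57179 · 0.17 = 0.2916114

0.29161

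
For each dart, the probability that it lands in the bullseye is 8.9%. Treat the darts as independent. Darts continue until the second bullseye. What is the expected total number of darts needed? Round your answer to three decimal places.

Y = total darts until the second success; negative binomial with r=2, p=0.089.
E[Y] = r / p = 2 / 0.089 = 22.47191

22.472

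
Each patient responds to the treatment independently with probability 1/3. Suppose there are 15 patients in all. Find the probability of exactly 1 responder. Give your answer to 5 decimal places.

X ~ Binomial(n=15, p=0.333333).
P(X=1) = C(15,1) · p^1 · (1−p)^14
= 15 · 0.33333 · 0.0034255 = 0.0171274

0.01713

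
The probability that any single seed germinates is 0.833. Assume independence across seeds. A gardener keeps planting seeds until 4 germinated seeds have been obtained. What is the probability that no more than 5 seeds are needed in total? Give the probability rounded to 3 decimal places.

0.803

Finishing within 5 seeds ⇔ at least 4 successes in the first 5. With X ~ Binomial(5, 0.833), P(Y ≤ 5) = 1 − P(X ≤ 3).
  k=0: C(5,0)·0.833^0·0.167^5 = 0.00013
  k=1: C(5,1)·0.833^1·0.167^4 = 0.00324
  k=2: C(5,2)·0.833^2·0.167^3 = 0.03232
  k=3: C(5,3)·0.833^3·0.167^2 = 0.16120
1 − 0.19689 = 0.80311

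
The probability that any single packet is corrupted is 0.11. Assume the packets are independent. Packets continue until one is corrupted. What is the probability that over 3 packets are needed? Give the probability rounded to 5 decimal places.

Y = number of packets to the first success; geometric, p = 0.11.
P(Y > 3) = P(first 3 all fail) = (1−p)^3 = 0.7049690

0.70497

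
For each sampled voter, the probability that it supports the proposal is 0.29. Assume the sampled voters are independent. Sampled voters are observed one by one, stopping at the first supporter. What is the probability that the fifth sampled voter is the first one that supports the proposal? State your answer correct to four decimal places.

0.0737

Geometric (trials to first success), p = 0.29.
P(Y = 5) = (1−p)^4 · p = 0.25412 · 0.29 = 0.073694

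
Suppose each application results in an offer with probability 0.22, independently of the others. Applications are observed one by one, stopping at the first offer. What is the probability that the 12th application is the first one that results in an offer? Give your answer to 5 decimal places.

Geometric (trials to first success), p = 0.22.
P(Y = 12) = (1−p)^11 · p = 0.065019 · 0.22 = 0.0143042

0.01430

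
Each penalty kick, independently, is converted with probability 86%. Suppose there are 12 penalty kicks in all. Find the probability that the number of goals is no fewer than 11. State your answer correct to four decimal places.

0.4834

X ~ Binomial(12, 0.86); P(X ≥ 11) = Σ C(12,k) p^k (1−p)^(12−k) over k:
  k=11: C(12,11)·0.86^11·0.14^1 = 0.319737
  k=12: C(12,12)·0.86^12·0.14^0 = 0.163675
Total = 0.483411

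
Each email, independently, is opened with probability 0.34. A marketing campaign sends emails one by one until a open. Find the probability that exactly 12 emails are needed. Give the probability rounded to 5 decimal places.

Geometric (trials to first success), p = 0.34.
P(Y = 12) = (1−p)^11 · p = 0.010351 · 0.34 = 0.0035193

0.00352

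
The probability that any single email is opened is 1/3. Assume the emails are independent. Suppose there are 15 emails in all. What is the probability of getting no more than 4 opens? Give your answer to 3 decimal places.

0.404

X ~ Binomial(15, 0.333333); P(X ≤ 4) = Σ C(15,k) p^k (1−p)^(15−k) over k:
  k=0: C(15,0)·0.333333^0·0.666667^15 = 0.00228
  k=1: C(15,1)·0.333333^1·0.666667^14 = 0.01713
  k=2: C(15,2)·0.333333^2·0.666667^13 = 0.05995
  k=3: C(15,3)·0.333333^3·0.666667^12 = 0.12988
  k=4: C(15,4)·0.333333^4·0.666667^11 = 0.19482
Total = 0.40406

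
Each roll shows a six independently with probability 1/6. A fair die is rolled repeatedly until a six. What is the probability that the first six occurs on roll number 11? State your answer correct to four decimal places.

0.0269

Geometric (trials to first success), p = 0.166667.
P(Y = 11) = (1−p)^10 · p = 0.16151 · 0.166667 = 0.026918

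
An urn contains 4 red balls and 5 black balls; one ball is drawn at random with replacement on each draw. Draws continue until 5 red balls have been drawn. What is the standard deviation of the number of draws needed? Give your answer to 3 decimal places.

3.750

Y = total draws until the fifth success; negative binomial with r=5, p=0.444444.
SD(Y) = √[r(1−p)/p²] = √(14.06250) = 3.75000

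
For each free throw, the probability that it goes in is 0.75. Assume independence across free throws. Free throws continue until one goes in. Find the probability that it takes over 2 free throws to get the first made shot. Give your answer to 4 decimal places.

Y = number of free throws to the first success; geometric, p = 0.75.
P(Y > 2) = P(first 2 all fail) = (1−p)^2 = 0.062500

0.0625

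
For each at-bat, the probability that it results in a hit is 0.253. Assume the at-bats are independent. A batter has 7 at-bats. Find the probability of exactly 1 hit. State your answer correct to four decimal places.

0.3077

X ~ Binomial(n=7, p=0.253).
P(X=1) = C(7,1) · p^1 · (1−p)^6
= 7 · 0.253 · 0.17375 = 0.307710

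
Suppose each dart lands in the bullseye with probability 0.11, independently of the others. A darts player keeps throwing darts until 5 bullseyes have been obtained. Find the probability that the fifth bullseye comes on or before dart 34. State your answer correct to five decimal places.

0.31726

Finishing within 34 darts ⇔ at least 5 successes in the first 34. With X ~ Binomial(34, 0.11), P(Y ≤ 34) = 1 − P(X ≤ 4).
  k=0: C(34,0)·0.11^0·0.89^34 = 0.0190222
  k=1: C(34,1)·0.11^1·0.89^33 = 0.0799359
  k=2: C(34,2)·0.11^2·0.89^32 = 0.1630153
  k=3: C(34,3)·0.11^3·0.89^31 = 0.2149116
  k=4: C(34,4)·0.11^4·0.89^30 = 0.2058563
1 − 0.6827413 = 0.3172587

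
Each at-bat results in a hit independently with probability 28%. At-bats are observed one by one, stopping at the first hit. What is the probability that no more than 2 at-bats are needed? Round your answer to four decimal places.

0.4816

Y = number of at-bats to the first success; geometric, p = 0.28.
P(Y ≤ 2) = 1 − (1−p)^2 = 1 − 0.518400 = 0.481600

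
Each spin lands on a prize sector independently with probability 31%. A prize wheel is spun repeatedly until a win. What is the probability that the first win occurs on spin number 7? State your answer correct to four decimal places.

Geometric (trials to first success), p = 0.31.
P(Y = 7) = (1−p)^6 · p = 0.10792 · 0.31 = 0.033455

0.0335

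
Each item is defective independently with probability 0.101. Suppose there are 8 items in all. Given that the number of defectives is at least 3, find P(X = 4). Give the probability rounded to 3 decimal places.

0.122

X ~ Binomial(8, 0.101). Want P(X=4 | X≥3) = P(X=4) / P(X≥3).
P(X=4) = C(8,4)·0.101^4·0.899^4 = 0.00476
P(X≥3) = 1 − 0.42666 − 0.38347 − 0.15079 = 0.03909
Ratio = 0.00476 / 0.03909 = 0.12172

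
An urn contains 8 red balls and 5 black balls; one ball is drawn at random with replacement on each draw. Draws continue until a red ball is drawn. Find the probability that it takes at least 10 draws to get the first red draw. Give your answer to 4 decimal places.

0.0002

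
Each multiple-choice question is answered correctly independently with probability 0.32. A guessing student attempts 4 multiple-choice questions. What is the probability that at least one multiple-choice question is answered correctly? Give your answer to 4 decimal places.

0.7862

P(at least one) = 1 − P(none) = 1 − (1 − 0.32)^4
= 1 − 0.213814 = 0.786186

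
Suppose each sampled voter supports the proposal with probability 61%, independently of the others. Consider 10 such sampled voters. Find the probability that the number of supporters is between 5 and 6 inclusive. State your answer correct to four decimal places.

X ~ Binomial(10, 0.61); P(5 ≤ X ≤ 6) = Σ C(10,k) p^k (1−p)^(10−k) over k:
  k=5: C(10,5)·0.61^5·0.39^5 = 0.192032
  k=6: C(10,6)·0.61^6·0.39^4 = 0.250298
Total = 0.442329

0.4423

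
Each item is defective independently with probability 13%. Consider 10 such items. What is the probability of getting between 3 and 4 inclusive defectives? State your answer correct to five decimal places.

0.12547

X ~ Binomial(10, 0.13); P(3 ≤ X ≤ 4) = Σ C(10,k) p^k (1−p)^(10−k) over k:
  k=3: C(10,3)·0.13^3·0.87^7 = 0.0994595
  k=4: C(10,4)·0.13^4·0.87^6 = 0.0260081
Total = 0.1254675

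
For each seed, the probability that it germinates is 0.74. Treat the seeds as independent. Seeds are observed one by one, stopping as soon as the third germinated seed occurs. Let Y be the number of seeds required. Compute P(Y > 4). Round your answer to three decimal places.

0.279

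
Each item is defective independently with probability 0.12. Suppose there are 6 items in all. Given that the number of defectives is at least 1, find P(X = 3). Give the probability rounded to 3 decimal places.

0.044

X ~ Binomial(6, 0.12). Want P(X=3 | X≥1) = P(X=3) / P(X≥1).
P(X=3) = C(6,3)·0.12^3·0.88^3 = 0.02355
P(X≥1) = 1 − 0.46440 = 0.53560
Ratio = 0.02355 / 0.53560 = 0.04397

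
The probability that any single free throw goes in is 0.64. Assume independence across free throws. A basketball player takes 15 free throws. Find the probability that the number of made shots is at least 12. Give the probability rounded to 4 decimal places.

X ~ Binomial(15, 0.64); P(X ≥ 12) = Σ C(15,k) p^k (1−p)^(15−k) over k:
  k=12: C(15,12)·0.64^12·0.36^3 = 0.100249
  k=13: C(15,13)·0.64^13·0.36^2 = 0.041128
  k=14: C(15,14)·0.64^14·0.36^1 = 0.010445
  k=15: C(15,15)·0.64^15·0.36^0 = 0.001238
Total = 0.153059

0.1531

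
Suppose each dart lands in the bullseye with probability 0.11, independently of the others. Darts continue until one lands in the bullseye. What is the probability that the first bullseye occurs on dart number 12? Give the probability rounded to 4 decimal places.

Geometric (trials to first success), p = 0.11.
P(Y = 12) = (1−p)^11 · p = 0.27752 · 0.11 = 0.030527

0.0305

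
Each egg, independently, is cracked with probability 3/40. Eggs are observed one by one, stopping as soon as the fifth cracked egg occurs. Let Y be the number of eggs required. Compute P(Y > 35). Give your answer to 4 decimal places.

Needing more than 35 eggs ⇔ fewer than 5 successes in the first 35. With X ~ Binomial(35, 0.075), P(Y > 35) = P(X ≤ 4).
  k=0: C(35,0)·0.075^0·0.925^35 = 0.065307
  k=1: C(35,1)·0.075^1·0.925^34 = 0.185331
  k=2: C(35,2)·0.075^2·0.925^33 = 0.255456
  k=3: C(35,3)·0.075^3·0.925^32 = 0.227839
  k=4: C(35,4)·0.075^4·0.925^31 = 0.147788
P(X ≤ 4) = 0.881722

0.8817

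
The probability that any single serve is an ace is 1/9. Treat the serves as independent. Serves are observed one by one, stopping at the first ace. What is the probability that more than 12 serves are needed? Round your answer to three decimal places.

0.243

Y = number of serves to the first success; geometric, p = 0.111111.
P(Y > 12) = P(first 12 all fail) = (1−p)^12 = 0.24332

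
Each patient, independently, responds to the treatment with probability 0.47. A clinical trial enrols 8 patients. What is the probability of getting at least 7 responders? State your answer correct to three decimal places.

0.024

X ~ Binomial(8, 0.47); P(X ≥ 7) = Σ C(8,k) p^k (1−p)^(8−k) over k:
  k=7: C(8,7)·0.47^7·0.53^1 = 0.02148
  k=8: C(8,8)·0.47^8·0.53^0 = 0.00238
Total = 0.02386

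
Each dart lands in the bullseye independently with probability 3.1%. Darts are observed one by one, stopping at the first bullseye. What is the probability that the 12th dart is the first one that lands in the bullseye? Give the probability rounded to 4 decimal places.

Geometric (trials to first success), p = 0.031.
P(Y = 12) = (1−p)^11 · p = 0.70723 · 0.031 = 0.021924

0.0219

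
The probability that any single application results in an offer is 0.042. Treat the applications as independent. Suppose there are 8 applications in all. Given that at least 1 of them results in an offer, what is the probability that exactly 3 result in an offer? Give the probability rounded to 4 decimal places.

X ~ Binomial(8, 0.042). Want P(X=3 | X≥1) = P(X=3) / P(X≥1).
P(X=3) = C(8,3)·0.042^3·0.958^5 = 0.003348
P(X≥1) = 1 − 0.709454 = 0.290546
Ratio = 0.003348 / 0.290546 = 0.011523

0.0115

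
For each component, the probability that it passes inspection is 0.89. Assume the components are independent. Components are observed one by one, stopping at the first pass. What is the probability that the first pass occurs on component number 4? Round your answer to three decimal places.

0.001

Geometric (trials to first success), p = 0.89.
P(Y = 4) = (1−p)^3 · p = 0.001331 · 0.89 = 0.00118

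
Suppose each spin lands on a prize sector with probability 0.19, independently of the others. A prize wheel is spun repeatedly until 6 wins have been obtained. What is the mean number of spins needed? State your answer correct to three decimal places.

31.579

Y = total spins until the sixth success; negative binomial with r=6, p=0.19.
E[Y] = r / p = 6 / 0.19 = 31.57895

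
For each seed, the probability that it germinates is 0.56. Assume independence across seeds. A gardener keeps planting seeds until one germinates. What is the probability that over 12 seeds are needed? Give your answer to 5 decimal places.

0.00005

Y = number of seeds to the first success; geometric, p = 0.56.
P(Y > 12) = P(first 12 all fail) = (1−p)^12 = 0.0000527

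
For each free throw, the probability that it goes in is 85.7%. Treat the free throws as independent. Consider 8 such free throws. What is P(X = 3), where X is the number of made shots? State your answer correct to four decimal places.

0.0021

X ~ Binomial(n=8, p=0.857).
P(X=3) = C(8,3) · p^3 · (1−p)^5
= 56 · 0.62942 · 5.9797e-05 = 0.002108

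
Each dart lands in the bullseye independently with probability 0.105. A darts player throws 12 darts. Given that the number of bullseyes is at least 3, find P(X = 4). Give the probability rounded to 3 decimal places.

0.200

X ~ Binomial(12, 0.105). Want P(X=4 | X≥3) = P(X=4) / P(X≥3).
P(X=4) = C(12,4)·0.105^4·0.895^8 = 0.02477
P(X≥3) = 1 − 0.26417 − 0.37190 − 0.23997 = 0.12397
Ratio = 0.02477 / 0.12397 = 0.19982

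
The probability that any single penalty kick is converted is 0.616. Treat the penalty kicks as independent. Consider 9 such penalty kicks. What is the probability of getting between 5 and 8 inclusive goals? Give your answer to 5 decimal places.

X ~ Binomial(9, 0.616); P(5 ≤ X ≤ 8) = Σ C(9,k) p^k (1−p)^(9−k) over k:
  k=5: C(9,5)·0.616^5·0.384^4 = 0.2429959
  k=6: C(9,6)·0.616^6·0.384^3 = 0.2598706
  k=7: C(9,7)·0.616^7·0.384^2 = 0.1786611
  k=8: C(9,8)·0.616^8·0.384^1 = 0.0716505
Total = 0.7531782

0.75318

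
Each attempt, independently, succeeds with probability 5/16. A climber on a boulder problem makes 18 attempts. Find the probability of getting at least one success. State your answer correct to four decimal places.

0.9988

P(at least one) = 1 − P(none) = 1 − (1 − 0.3125)^18
= 1 − 0.001177 = 0.998823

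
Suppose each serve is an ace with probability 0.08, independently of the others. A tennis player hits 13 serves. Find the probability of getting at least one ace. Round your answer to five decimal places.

0.66175

P(at least one) = 1 − P(none) = 1 − (1 − 0.08)^13
= 1 − 0.3382531 = 0.6617469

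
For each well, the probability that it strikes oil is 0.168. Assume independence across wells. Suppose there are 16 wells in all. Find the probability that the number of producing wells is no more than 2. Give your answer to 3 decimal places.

0.481

X ~ Binomial(16, 0.168); P(X ≤ 2) = Σ C(16,k) p^k (1−p)^(16−k) over k:
  k=0: C(16,0)·0.168^0·0.832^16 = 0.05272
  k=1: C(16,1)·0.168^1·0.832^15 = 0.17033
  k=2: C(16,2)·0.168^2·0.832^14 = 0.25794
Total = 0.48099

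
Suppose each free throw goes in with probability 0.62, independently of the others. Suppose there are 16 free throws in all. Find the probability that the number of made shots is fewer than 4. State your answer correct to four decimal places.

X ~ Binomial(16, 0.62); P(X ≤ 3) = Σ C(16,k) p^k (1−p)^(16−k) over k:
  k=0: C(16,0)·0.62^0·0.38^16 = 0.000000
  k=1: C(16,1)·0.62^1·0.38^15 = 0.000005
  k=2: C(16,2)·0.62^2·0.38^14 = 0.000060
  k=3: C(16,3)·0.62^3·0.38^13 = 0.000460
Total = 0.000525

0.0005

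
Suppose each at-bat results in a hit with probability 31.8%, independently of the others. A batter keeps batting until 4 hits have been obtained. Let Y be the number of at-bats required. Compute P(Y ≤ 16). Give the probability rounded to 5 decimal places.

0.79996

Finishing within 16 at-bats ⇔ at least 4 successes in the first 16. With X ~ Binomial(16, 0.318), P(Y ≤ 16) = 1 − P(X ≤ 3).
  k=0: C(16,0)·0.318^0·0.682^16 = 0.0021905
  k=1: C(16,1)·0.318^1·0.682^15 = 0.0163423
  k=2: C(16,2)·0.318^2·0.682^14 = 0.0571501
  k=3: C(16,3)·0.318^3·0.682^13 = 0.1243559
1 − 0.2000387 = 0.7999613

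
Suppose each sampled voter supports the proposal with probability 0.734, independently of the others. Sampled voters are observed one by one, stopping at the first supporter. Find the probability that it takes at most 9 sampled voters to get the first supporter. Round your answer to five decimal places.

Y = number of sampled voters to the first success; geometric, p = 0.734.
P(Y ≤ 9) = 1 − (1−p)^9 = 1 − 0.0000067 = 0.9999933

0.99999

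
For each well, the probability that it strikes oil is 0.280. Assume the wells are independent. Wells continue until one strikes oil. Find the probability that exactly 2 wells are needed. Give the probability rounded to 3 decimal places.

Geometric (trials to first success), p = 0.28.
P(Y = 2) = (1−p)^1 · p = 0.72 · 0.28 = 0.20160

0.202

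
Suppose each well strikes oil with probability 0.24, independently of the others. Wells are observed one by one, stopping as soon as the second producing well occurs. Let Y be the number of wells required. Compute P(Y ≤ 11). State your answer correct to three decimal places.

Finishing within 11 wells ⇔ at least 2 successes in the first 11. With X ~ Binomial(11, 0.24), P(Y ≤ 11) = 1 − P(X ≤ 1).
  k=0: C(11,0)·0.24^0·0.76^11 = 0.04886
  k=1: C(11,1)·0.24^1·0.76^10 = 0.16972
1 − 0.21858 = 0.78142

0.781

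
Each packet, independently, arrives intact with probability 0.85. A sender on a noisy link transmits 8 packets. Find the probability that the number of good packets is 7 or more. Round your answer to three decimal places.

X ~ Binomial(8, 0.85); P(X ≥ 7) = Σ C(8,k) p^k (1−p)^(8−k) over k:
  k=7: C(8,7)·0.85^7·0.15^1 = 0.38469
  k=8: C(8,8)·0.85^8·0.15^0 = 0.27249
Total = 0.65718

0.657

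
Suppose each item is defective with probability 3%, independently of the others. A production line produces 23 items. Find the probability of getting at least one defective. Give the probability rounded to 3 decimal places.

P(at least one) = 1 − P(none) = 1 − (1 − 0.03)^23
= 1 − 0.49631 = 0.50369

0.504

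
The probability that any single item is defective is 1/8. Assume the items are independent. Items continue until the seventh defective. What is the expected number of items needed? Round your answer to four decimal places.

56.0000

Y = total items until the seventh success; negative binomial with r=7, p=0.125.
E[Y] = r / p = 7 / 0.125 = 56.000000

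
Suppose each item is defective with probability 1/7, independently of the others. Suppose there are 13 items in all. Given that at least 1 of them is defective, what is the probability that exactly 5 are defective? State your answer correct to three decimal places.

X ~ Binomial(13, 0.142857). Want P(X=5 | X≥1) = P(X=5) / P(X≥1).
P(X=5) = C(13,5)·0.142857^5·0.857143^8 = 0.02231
P(X≥1) = 1 − 0.13480 = 0.86520
Ratio = 0.02231 / 0.86520 = 0.02579

0.026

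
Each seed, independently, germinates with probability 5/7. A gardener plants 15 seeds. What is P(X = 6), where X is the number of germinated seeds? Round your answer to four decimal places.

0.0084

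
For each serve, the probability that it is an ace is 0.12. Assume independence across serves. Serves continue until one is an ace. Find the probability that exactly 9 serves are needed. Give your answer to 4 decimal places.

Geometric (trials to first success), p = 0.12.
P(Y = 9) = (1−p)^8 · p = 0.35963 · 0.12 = 0.043156

0.0432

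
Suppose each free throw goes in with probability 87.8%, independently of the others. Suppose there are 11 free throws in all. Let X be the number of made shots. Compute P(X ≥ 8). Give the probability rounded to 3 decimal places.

0.964

X ~ Binomial(11, 0.878); P(X ≥ 8) = Σ C(11,k) p^k (1−p)^(11−k) over k:
  k=8: C(11,8)·0.878^8·0.122^3 = 0.10581
  k=9: C(11,9)·0.878^9·0.122^2 = 0.25382
  k=10: C(11,10)·0.878^10·0.122^1 = 0.36534
  k=11: C(11,11)·0.878^11·0.122^0 = 0.23902
Total = 0.96400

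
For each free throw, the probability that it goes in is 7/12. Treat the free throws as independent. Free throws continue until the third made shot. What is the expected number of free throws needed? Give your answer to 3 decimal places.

Y = total free throws until the third success; negative binomial with r=3, p=0.583333.
E[Y] = r / p = 3 / 0.583333 = 5.14286

5.143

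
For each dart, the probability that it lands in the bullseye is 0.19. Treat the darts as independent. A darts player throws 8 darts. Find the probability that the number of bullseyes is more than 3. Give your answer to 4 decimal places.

X ~ Binomial(8, 0.19); P(X ≥ 4) = Σ C(8,k) p^k (1−p)^(8−k) over k:
  k=4: C(8,4)·0.19^4·0.81^4 = 0.039269
  k=5: C(8,5)·0.19^5·0.81^3 = 0.007369
  k=6: C(8,6)·0.19^6·0.81^2 = 0.000864
  k=7: C(8,7)·0.19^7·0.81^1 = 0.000058
  k=8: C(8,8)·0.19^8·0.81^0 = 0.000002
Total = 0.047562

0.0476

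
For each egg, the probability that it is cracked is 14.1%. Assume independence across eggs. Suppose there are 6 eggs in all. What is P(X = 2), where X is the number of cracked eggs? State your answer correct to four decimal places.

0.1624

X ~ Binomial(n=6, p=0.141).
P(X=2) = C(6,2) · p^2 · (1−p)^4
= 15 · 0.019881 · 0.54447 = 0.162369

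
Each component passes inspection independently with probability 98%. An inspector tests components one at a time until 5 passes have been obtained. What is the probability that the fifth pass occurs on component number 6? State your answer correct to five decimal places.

0.09039

Y = trial on which the fifth success occurs; negative binomial, r=5, p=0.98.
P(Y=6) = C(5,4) · p^5 · (1−p)^1
= 5 · 0.90392 · 0.02 = 0.0903921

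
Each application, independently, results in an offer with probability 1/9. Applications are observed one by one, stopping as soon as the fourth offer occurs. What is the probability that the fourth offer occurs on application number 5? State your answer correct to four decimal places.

0.0005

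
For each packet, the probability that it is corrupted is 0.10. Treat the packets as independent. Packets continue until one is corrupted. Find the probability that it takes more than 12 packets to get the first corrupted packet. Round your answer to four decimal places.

Y = number of packets to the first success; geometric, p = 0.10.
P(Y > 12) = P(first 12 all fail) = (1−p)^12 = 0.282430

0.2824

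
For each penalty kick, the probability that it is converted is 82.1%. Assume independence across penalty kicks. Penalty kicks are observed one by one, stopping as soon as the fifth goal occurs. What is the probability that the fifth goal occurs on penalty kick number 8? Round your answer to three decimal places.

Y = trial on which the fifth success occurs; negative binomial, r=5, p=0.821.
P(Y=8) = C(7,4) · p^5 · (1−p)^3
= 35 · 0.37301 · 0.0057353 = 0.07488

0.075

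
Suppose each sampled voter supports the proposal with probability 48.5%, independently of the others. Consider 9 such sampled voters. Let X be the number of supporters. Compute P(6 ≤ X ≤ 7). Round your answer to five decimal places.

X ~ Binomial(9, 0.485); P(6 ≤ X ≤ 7) = Σ C(9,k) p^k (1−p)^(9−k) over k:
  k=6: C(9,6)·0.485^6·0.515^3 = 0.1493315
  k=7: C(9,7)·0.485^7·0.515^2 = 0.0602711
Total = 0.2096026

0.20960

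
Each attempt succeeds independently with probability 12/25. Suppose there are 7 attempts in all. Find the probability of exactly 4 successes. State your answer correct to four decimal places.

0.2612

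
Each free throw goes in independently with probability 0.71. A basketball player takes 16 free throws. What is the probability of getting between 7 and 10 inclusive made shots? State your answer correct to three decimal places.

X ~ Binomial(16, 0.71); P(7 ≤ X ≤ 10) = Σ C(16,k) p^k (1−p)^(16−k) over k:
  k=7: C(16,7)·0.71^7·0.29^9 = 0.01509
  k=8: C(16,8)·0.71^8·0.29^8 = 0.04157
  k=9: C(16,9)·0.71^9·0.29^7 = 0.09048
  k=10: C(16,10)·0.71^10·0.29^6 = 0.15506
Total = 0.30220

0.302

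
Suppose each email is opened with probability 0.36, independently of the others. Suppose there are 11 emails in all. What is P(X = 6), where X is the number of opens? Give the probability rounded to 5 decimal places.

0.10798

X ~ Binomial(n=11, p=0.36).
P(X=6) = C(11,6) · p^6 · (1−p)^5
= 462 · 0.0021768 · 0.10737 = 0.1079834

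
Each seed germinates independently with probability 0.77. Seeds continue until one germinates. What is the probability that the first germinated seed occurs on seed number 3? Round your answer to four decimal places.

0.0407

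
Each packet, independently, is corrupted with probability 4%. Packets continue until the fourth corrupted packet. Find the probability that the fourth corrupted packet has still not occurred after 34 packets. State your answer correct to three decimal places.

0.954

Needing more than 34 packets ⇔ fewer than 4 successes in the first 34. With X ~ Binomial(34, 0.04), P(Y > 34) = P(X ≤ 3).
  k=0: C(34,0)·0.04^0·0.96^34 = 0.24959
  k=1: C(34,1)·0.04^1·0.96^33 = 0.35358
  k=2: C(34,2)·0.04^2·0.96^32 = 0.24309
  k=3: C(34,3)·0.04^3·0.96^31 = 0.10804
P(X ≤ 3) = 0.95429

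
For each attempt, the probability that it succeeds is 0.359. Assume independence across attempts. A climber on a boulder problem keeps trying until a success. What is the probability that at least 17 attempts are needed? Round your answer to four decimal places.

Y = number of attempts to the first success; geometric, p = 0.359.
P(Y > 16) = P(first 16 all fail) = (1−p)^16 = 0.000812

0.0008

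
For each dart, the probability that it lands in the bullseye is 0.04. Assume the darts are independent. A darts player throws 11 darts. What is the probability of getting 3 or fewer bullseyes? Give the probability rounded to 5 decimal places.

0.99933

X ~ Binomial(11, 0.04); P(X ≤ 3) = Σ C(11,k) p^k (1−p)^(11−k) over k:
  k=0: C(11,0)·0.04^0·0.96^11 = 0.6382393
  k=1: C(11,1)·0.04^1·0.96^10 = 0.2925264
  k=2: C(11,2)·0.04^2·0.96^9 = 0.0609430
  k=3: C(11,3)·0.04^3·0.96^8 = 0.0076179
Total = 0.9993266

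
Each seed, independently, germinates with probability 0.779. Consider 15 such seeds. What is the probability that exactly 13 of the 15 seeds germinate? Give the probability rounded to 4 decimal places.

0.1995

X ~ Binomial(n=15, p=0.779).
P(X=13) = C(15,13) · p^13 · (1−p)^2
= 105 · 0.038903 · 0.048841 = 0.199508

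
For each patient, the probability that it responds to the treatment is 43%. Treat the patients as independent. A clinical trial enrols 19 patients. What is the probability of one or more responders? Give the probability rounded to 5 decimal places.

P(at least one) = 1 − P(none) = 1 − (1 − 0.43)^19
= 1 − 0.0000230 = 0.9999770

0.99998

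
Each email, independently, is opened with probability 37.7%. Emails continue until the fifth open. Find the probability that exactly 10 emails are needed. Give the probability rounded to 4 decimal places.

Y = trial on which the fifth success occurs; negative binomial, r=5, p=0.377.
P(Y=10) = C(9,4) · p^5 · (1−p)^5
= 126 · 0.0076156 · 0.093851 = 0.090057

0.0901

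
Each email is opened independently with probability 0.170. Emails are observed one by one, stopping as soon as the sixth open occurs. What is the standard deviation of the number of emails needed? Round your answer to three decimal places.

13.127

Y = total emails until the sixth success; negative binomial with r=6, p=0.17.
SD(Y) = √[r(1−p)/p²] = √(172.31834) = 13.12701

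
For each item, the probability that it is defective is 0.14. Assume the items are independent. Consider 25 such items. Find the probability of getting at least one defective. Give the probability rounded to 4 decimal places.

P(at least one) = 1 − P(none) = 1 − (1 − 0.14)^25
= 1 − 0.023039 = 0.976961

0.9770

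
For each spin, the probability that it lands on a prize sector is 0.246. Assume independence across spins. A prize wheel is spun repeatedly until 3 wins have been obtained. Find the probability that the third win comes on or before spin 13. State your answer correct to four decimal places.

0.6552

Finishing within 13 spins ⇔ at least 3 successes in the first 13. With X ~ Binomial(13, 0.246), P(Y ≤ 13) = 1 − P(X ≤ 2).
  k=0: C(13,0)·0.246^0·0.754^13 = 0.025458
  k=1: C(13,1)·0.246^1·0.754^12 = 0.107978
  k=2: C(13,2)·0.246^2·0.754^11 = 0.211373
1 − 0.344809 = 0.655191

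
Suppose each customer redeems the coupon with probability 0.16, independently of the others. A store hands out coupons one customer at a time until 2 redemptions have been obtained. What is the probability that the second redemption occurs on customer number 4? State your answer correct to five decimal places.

0.05419

Y = trial on which the second success occurs; negative binomial, r=2, p=0.16.
P(Y=4) = C(3,1) · p^2 · (1−p)^2
= 3 · 0.0256 · 0.7056 = 0.0541901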